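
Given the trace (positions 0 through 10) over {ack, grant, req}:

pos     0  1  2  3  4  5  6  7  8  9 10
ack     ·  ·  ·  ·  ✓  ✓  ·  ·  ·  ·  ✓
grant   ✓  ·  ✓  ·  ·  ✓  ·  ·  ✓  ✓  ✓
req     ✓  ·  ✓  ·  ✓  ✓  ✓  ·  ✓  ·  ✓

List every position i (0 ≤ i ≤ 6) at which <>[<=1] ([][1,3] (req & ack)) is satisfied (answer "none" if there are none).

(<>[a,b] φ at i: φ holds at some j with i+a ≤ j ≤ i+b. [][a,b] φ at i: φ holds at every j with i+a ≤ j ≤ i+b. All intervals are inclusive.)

Evaluate at each i in [0,6]:
  i=0: ✗ (none in [0,1])
  i=1: ✗ (none in [1,2])
  i=2: ✗ (none in [2,3])
  i=3: ✗ (none in [3,4])
  i=4: ✗ (none in [4,5])
  i=5: ✗ (none in [5,6])
  i=6: ✗ (none in [6,7])

none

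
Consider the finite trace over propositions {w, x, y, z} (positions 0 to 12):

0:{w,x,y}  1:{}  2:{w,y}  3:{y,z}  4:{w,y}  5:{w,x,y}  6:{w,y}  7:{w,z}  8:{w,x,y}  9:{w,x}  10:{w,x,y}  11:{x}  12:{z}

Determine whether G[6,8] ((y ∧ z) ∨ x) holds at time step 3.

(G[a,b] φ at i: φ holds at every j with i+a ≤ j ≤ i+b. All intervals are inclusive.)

Holds

Check ((y ∧ z) ∨ x) at every j in [9,11]:
  j=9: true
  j=10: true
  j=11: true
All positions satisfy it → formula holds.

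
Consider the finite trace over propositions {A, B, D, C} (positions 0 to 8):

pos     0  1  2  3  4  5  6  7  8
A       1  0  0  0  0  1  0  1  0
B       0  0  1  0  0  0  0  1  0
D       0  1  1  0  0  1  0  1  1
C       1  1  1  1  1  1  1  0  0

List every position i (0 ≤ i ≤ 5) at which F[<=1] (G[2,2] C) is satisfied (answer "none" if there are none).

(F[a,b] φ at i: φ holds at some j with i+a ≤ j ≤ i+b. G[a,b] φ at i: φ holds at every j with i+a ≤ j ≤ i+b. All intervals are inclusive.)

0, 1, 2, 3, 4

Evaluate at each i in [0,5]:
  i=0: ✓ (witness j=0)
  i=1: ✓ (witness j=1)
  i=2: ✓ (witness j=2)
  i=3: ✓ (witness j=3)
  i=4: ✓ (witness j=4)
  i=5: ✗ (none in [5,6])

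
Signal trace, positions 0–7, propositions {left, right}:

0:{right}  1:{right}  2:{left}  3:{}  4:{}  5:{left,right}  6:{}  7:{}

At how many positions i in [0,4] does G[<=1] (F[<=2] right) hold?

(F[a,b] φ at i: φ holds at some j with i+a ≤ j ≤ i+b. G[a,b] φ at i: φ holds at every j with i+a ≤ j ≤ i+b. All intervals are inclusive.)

3

Evaluate at each i in [0,4]:
  i=0: ✓ (all of [0,1])
  i=1: ✗ (fails at j=2)
  i=2: ✗ (fails at j=2)
  i=3: ✓ (all of [3,4])
  i=4: ✓ (all of [4,5])
Positions where it holds: {0, 3, 4} → 3.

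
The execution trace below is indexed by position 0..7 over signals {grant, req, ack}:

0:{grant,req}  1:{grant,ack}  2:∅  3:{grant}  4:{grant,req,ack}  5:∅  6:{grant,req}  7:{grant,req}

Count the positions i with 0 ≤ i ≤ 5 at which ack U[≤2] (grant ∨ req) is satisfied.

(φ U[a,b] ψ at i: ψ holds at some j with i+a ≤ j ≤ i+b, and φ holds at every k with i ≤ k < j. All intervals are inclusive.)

4

Evaluate at each i in [0,5]:
  i=0: ✓ (rhs at j=0)
  i=1: ✓ (rhs at j=1)
  i=2: ✗ (lhs fails at k=2 before rhs at j=3)
  i=3: ✓ (rhs at j=3)
  i=4: ✓ (rhs at j=4)
  i=5: ✗ (lhs fails at k=5 before rhs at j=6)
Positions where it holds: {0, 1, 3, 4} → 4.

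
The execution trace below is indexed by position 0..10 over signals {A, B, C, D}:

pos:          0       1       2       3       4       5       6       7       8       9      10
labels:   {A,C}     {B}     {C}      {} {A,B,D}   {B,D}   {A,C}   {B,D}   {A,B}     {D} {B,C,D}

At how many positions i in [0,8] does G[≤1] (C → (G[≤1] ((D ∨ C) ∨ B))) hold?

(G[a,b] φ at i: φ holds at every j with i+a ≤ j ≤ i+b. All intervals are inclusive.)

7

Evaluate at each i in [0,8]:
  i=0: ✓ (all of [0,1])
  i=1: ✗ (fails at j=2)
  i=2: ✗ (fails at j=2)
  i=3: ✓ (all of [3,4])
  i=4: ✓ (all of [4,5])
  i=5: ✓ (all of [5,6])
  i=6: ✓ (all of [6,7])
  i=7: ✓ (all of [7,8])
  i=8: ✓ (all of [8,9])
Positions where it holds: {0, 3, 4, 5, 6, 7, 8} → 7.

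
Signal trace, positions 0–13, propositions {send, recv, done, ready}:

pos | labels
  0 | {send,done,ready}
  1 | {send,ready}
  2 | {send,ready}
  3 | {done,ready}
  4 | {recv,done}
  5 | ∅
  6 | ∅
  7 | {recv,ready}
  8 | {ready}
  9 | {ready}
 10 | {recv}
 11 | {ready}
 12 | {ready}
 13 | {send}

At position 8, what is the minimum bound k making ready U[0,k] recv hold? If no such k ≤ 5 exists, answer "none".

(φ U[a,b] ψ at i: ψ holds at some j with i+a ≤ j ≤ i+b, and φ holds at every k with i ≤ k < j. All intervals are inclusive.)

Need earliest j ≥ 8 with recv, and ready at every k in [8,j-1].
  j=8: rhs fails.
  j=9: rhs fails.
  j=10: rhs holds; lhs holds on [8,9]. k = 2.

2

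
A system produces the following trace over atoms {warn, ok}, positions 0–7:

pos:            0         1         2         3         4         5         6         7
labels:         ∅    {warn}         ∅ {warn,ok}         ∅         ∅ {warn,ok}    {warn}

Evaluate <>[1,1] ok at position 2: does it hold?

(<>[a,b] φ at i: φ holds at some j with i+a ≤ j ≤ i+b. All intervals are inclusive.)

Check ok at each j in [3,3]:
  j=3: true
Found at j=3 → formula holds.

Holds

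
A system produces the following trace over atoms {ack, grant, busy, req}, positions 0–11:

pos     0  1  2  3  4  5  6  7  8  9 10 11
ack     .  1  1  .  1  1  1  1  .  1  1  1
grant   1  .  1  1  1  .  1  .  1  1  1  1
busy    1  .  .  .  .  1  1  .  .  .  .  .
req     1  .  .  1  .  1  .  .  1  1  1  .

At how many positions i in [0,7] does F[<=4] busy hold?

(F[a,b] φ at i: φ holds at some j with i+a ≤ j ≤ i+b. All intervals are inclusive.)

Evaluate at each i in [0,7]:
  i=0: ✓ (witness j=0)
  i=1: ✓ (witness j=5)
  i=2: ✓ (witness j=5)
  i=3: ✓ (witness j=5)
  i=4: ✓ (witness j=5)
  i=5: ✓ (witness j=5)
  i=6: ✓ (witness j=6)
  i=7: ✗ (none in [7,11])
Positions where it holds: {0, 1, 2, 3, 4, 5, 6} → 7.

7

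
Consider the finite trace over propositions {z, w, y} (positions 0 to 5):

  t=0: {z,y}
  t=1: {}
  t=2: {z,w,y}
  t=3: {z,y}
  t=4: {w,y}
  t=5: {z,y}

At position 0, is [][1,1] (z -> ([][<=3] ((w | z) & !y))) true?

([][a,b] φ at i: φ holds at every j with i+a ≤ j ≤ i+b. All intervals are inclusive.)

Holds

Check (z -> ([][<=3] ((w | z) & !y))) at every j in [1,1]:
  j=1: antecedent false → ✓
All positions satisfy it → formula holds.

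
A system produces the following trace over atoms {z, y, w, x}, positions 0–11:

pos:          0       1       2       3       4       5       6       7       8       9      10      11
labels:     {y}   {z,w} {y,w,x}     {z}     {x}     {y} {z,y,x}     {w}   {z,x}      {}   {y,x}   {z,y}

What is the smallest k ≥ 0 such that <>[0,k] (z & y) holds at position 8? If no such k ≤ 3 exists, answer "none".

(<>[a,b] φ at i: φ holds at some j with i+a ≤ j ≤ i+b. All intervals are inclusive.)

Scan j = 8,9,… for (z & y):
  j=8: fails
  j=9: fails
  j=10: fails
  j=11: holds
First hit at j=11, so smallest k = 11-8 = 3.

3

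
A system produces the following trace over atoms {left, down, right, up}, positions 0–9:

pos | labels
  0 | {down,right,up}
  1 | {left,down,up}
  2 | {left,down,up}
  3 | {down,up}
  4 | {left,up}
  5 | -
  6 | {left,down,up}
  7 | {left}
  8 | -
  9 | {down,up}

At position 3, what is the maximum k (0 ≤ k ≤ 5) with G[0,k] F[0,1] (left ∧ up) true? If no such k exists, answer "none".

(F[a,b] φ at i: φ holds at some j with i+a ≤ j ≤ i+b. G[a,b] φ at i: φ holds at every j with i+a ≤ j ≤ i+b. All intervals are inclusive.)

3

F[0,1] (left ∧ up) must hold from j=3 onward; find where it first fails.
  j=3: holds
  j=4: holds
  j=5: holds
  j=6: holds
  j=7: fails
Holds on [3,6], so largest k = 3.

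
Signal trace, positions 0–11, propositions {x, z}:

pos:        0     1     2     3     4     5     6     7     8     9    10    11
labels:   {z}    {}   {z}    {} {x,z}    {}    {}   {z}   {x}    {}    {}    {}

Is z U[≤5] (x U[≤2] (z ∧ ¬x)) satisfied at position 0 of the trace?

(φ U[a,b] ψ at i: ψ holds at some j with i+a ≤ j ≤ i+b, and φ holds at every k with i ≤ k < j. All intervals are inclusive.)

Need some j in [0,5] with (x U[≤2] (z ∧ ¬x)), and z at every k in [0,j-1].
  j=0: (x U[≤2] (z ∧ ¬x)) holds; no prefix to check → satisfied.

Yes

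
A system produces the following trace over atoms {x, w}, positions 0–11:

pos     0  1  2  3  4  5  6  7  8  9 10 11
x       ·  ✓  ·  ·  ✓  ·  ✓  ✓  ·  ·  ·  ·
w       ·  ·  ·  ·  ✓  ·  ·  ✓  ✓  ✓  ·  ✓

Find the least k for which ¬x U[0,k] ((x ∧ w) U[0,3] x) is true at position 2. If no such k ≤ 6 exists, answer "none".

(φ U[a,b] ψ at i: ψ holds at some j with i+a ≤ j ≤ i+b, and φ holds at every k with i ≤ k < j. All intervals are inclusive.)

Need earliest j ≥ 2 with ((x ∧ w) U[0,3] x), and ¬x at every k in [2,j-1].
  j=2: rhs fails.
  j=3: rhs fails.
  j=4: rhs holds; lhs holds on [2,3]. k = 2.

2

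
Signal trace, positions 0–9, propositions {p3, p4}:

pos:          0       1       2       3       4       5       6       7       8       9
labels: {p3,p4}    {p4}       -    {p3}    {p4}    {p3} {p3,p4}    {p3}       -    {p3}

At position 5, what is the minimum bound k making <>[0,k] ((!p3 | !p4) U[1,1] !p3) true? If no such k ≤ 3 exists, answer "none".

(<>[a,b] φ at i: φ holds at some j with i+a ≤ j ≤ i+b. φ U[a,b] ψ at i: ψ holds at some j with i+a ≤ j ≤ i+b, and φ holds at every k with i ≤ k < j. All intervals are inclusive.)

2

Scan j = 5,6,… for ((!p3 | !p4) U[1,1] !p3):
  j=5: fails
  j=6: fails
  j=7: holds
First hit at j=7, so smallest k = 7-5 = 2.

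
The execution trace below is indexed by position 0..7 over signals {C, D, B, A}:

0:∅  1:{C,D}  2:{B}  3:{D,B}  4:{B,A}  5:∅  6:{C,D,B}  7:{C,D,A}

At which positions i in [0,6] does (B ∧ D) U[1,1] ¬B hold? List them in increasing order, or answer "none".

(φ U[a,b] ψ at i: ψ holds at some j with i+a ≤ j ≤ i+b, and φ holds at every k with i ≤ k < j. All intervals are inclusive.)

Evaluate at each i in [0,6]:
  i=0: ✗ (lhs fails at k=0 before rhs at j=1)
  i=1: ✗ (no rhs in [2,2])
  i=2: ✗ (no rhs in [3,3])
  i=3: ✗ (no rhs in [4,4])
  i=4: ✗ (lhs fails at k=4 before rhs at j=5)
  i=5: ✗ (no rhs in [6,6])
  i=6: ✓ (rhs at j=7; lhs holds on [6,6])

6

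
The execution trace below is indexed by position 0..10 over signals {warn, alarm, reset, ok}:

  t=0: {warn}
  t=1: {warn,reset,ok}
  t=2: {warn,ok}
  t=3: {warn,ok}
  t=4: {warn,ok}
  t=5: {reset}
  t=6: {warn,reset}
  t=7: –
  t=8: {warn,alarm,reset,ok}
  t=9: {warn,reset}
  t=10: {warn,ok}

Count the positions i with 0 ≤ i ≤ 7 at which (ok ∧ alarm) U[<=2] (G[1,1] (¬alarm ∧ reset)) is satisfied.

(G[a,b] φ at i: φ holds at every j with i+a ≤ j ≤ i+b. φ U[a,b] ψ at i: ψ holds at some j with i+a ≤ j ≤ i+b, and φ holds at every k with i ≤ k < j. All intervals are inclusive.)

Evaluate at each i in [0,7]:
  i=0: ✓ (rhs at j=0)
  i=1: ✗ (no rhs in [1,3])
  i=2: ✗ (lhs fails at k=2 before rhs at j=4)
  i=3: ✗ (lhs fails at k=3 before rhs at j=4)
  i=4: ✓ (rhs at j=4)
  i=5: ✓ (rhs at j=5)
  i=6: ✗ (lhs fails at k=6 before rhs at j=8)
  i=7: ✗ (lhs fails at k=7 before rhs at j=8)
Positions where it holds: {0, 4, 5} → 3.

3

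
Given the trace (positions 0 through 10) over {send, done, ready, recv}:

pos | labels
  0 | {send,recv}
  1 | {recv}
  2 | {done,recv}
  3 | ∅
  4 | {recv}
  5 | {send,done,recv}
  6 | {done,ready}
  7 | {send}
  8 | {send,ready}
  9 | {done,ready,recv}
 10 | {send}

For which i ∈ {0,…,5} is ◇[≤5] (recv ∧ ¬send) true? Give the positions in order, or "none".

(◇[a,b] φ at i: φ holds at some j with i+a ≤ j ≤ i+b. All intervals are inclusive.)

0, 1, 2, 3, 4, 5

Evaluate at each i in [0,5]:
  i=0: ✓ (witness j=1)
  i=1: ✓ (witness j=1)
  i=2: ✓ (witness j=2)
  i=3: ✓ (witness j=4)
  i=4: ✓ (witness j=4)
  i=5: ✓ (witness j=9)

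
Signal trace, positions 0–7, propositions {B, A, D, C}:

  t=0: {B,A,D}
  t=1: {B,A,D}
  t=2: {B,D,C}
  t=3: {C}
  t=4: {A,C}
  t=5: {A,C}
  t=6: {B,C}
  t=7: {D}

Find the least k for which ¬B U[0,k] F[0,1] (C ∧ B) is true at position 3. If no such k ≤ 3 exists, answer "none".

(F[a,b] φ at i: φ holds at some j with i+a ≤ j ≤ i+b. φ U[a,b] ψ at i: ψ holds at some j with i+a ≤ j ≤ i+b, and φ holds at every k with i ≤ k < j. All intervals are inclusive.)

Need earliest j ≥ 3 with F[0,1] (C ∧ B), and ¬B at every k in [3,j-1].
  j=3: rhs fails.
  j=4: rhs fails.
  j=5: rhs holds; lhs holds on [3,4]. k = 2.

2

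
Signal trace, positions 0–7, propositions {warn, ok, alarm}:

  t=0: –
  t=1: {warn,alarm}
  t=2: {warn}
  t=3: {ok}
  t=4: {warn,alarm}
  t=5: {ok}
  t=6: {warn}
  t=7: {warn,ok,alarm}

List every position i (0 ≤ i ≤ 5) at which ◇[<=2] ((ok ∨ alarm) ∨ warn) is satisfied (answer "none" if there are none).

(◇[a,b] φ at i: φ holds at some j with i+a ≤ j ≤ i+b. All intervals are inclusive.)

0, 1, 2, 3, 4, 5

Evaluate at each i in [0,5]:
  i=0: ✓ (witness j=1)
  i=1: ✓ (witness j=1)
  i=2: ✓ (witness j=2)
  i=3: ✓ (witness j=3)
  i=4: ✓ (witness j=4)
  i=5: ✓ (witness j=5)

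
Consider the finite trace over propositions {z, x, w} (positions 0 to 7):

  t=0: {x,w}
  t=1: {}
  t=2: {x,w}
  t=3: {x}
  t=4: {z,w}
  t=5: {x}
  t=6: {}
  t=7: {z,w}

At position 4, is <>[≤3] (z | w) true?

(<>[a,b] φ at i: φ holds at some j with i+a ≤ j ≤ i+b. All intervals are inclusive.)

Check (z | w) at each j in [4,7]:
  j=4: true
  j=5: false
  j=6: false
  j=7: true
Found at j=4 → formula holds.

Yes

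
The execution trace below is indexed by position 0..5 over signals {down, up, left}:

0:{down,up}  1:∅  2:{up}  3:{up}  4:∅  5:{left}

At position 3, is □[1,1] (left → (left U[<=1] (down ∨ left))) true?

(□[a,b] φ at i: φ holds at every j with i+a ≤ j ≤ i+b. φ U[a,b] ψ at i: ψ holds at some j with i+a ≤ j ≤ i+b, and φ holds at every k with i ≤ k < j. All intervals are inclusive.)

Yes

Check (left → (left U[<=1] (down ∨ left))) at every j in [4,4]:
  j=4: antecedent false → ✓
All positions satisfy it → formula holds.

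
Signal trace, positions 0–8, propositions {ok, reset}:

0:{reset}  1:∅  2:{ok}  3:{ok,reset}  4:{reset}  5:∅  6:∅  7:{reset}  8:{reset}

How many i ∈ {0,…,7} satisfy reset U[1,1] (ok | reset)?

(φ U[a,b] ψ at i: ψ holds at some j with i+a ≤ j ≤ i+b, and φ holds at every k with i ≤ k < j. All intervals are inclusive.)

Evaluate at each i in [0,7]:
  i=0: ✗ (no rhs in [1,1])
  i=1: ✗ (lhs fails at k=1 before rhs at j=2)
  i=2: ✗ (lhs fails at k=2 before rhs at j=3)
  i=3: ✓ (rhs at j=4; lhs holds on [3,3])
  i=4: ✗ (no rhs in [5,5])
  i=5: ✗ (no rhs in [6,6])
  i=6: ✗ (lhs fails at k=6 before rhs at j=7)
  i=7: ✓ (rhs at j=8; lhs holds on [7,7])
Positions where it holds: {3, 7} → 2.

2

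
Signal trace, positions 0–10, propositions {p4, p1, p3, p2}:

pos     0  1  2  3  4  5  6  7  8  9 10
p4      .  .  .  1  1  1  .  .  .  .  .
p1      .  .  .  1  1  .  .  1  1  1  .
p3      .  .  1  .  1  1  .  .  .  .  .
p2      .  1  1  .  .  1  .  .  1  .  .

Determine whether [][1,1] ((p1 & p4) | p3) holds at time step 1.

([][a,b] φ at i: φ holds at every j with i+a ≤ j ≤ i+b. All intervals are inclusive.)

True

Check ((p1 & p4) | p3) at every j in [2,2]:
  j=2: true
All positions satisfy it → formula holds.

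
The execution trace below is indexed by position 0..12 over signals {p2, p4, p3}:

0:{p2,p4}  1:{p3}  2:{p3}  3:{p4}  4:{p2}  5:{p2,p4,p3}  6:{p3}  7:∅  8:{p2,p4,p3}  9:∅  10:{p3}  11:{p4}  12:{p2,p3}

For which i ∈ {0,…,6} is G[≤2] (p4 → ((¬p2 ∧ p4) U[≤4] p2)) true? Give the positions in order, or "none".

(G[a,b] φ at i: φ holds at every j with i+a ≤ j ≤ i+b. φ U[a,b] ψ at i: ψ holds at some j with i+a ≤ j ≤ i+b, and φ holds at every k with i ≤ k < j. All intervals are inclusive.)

0, 1, 2, 3, 4, 5, 6

Evaluate at each i in [0,6]:
  i=0: ✓ (all of [0,2])
  i=1: ✓ (all of [1,3])
  i=2: ✓ (all of [2,4])
  i=3: ✓ (all of [3,5])
  i=4: ✓ (all of [4,6])
  i=5: ✓ (all of [5,7])
  i=6: ✓ (all of [6,8])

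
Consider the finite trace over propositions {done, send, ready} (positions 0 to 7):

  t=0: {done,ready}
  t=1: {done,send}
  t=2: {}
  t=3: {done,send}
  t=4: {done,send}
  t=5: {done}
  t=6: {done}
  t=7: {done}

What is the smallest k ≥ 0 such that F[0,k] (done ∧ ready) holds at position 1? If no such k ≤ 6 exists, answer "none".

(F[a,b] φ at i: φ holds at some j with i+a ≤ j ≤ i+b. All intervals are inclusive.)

Scan j = 1,2,… for (done ∧ ready):
  j=1: fails
  j=2: fails
  j=3: fails
  j=4: fails
  j=5: fails
  j=6: fails
  j=7: fails
No j in [1,7] satisfies it → none.

none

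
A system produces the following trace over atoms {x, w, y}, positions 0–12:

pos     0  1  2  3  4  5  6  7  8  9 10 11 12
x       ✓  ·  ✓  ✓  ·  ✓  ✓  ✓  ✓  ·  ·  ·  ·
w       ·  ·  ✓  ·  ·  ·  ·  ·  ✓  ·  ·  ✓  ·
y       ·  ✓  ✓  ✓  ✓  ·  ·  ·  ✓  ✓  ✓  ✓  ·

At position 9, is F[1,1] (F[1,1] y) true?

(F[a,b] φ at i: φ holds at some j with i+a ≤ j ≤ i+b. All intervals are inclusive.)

Holds

Check F[1,1] y at each j in [10,10]:
  j=10: holds (witness at 11)
Found at j=10 → formula holds.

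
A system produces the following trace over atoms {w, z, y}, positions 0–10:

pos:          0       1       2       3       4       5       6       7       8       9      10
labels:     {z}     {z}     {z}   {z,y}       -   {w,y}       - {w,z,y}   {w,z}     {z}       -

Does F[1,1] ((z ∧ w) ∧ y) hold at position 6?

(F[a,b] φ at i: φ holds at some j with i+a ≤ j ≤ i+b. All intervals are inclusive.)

Holds

Check ((z ∧ w) ∧ y) at each j in [7,7]:
  j=7: true
Found at j=7 → formula holds.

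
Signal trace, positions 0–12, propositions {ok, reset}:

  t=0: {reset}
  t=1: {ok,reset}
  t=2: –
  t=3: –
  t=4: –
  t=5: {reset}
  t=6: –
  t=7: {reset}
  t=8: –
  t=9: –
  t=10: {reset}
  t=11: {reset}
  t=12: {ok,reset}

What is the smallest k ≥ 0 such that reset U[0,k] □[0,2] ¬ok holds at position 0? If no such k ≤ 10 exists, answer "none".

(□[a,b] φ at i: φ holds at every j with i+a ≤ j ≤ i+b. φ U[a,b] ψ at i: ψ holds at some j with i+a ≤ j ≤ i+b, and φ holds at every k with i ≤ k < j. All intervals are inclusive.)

Need earliest j ≥ 0 with □[0,2] ¬ok, and reset at every k in [0,j-1].
  j=0: rhs fails.
  j=1: rhs fails.
  j=2: rhs holds; lhs holds on [0,1]. k = 2.

2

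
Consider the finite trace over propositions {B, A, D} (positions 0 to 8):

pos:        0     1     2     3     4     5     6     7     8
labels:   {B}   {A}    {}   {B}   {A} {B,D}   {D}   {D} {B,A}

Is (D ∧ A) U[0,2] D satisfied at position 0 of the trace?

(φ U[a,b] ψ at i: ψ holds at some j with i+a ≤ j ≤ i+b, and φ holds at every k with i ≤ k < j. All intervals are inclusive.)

False

Need some j in [0,2] with D, and (D ∧ A) at every k in [0,j-1].
  j=0: D false.
  j=1: D false.
  j=2: D false.
No j in the window works → until fails.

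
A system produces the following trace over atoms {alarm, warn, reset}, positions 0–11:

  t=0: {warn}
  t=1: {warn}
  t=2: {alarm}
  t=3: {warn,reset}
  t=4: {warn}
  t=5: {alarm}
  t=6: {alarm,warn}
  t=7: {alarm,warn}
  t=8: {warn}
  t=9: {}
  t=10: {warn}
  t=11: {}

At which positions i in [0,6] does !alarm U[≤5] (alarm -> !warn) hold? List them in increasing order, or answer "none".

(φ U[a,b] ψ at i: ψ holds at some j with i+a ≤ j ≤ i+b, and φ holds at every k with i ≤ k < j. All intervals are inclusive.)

Evaluate at each i in [0,6]:
  i=0: ✓ (rhs at j=0)
  i=1: ✓ (rhs at j=1)
  i=2: ✓ (rhs at j=2)
  i=3: ✓ (rhs at j=3)
  i=4: ✓ (rhs at j=4)
  i=5: ✓ (rhs at j=5)
  i=6: ✗ (lhs fails at k=6 before rhs at j=8)

0, 1, 2, 3, 4, 5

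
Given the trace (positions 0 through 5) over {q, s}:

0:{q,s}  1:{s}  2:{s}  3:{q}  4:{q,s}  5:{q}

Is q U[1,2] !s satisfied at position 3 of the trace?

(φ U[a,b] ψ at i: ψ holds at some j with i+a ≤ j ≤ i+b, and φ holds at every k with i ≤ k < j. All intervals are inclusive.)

Holds

Need some j in [4,5] with !s, and q at every k in [3,j-1].
  j=4: !s false.
  j=5: !s holds; q holds at every k in [3,4] → satisfied.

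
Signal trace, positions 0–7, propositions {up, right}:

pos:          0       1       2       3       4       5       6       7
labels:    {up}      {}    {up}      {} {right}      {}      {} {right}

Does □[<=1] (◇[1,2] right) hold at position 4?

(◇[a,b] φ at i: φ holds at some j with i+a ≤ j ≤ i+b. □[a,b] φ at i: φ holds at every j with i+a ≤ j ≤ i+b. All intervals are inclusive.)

Check ◇[1,2] right at every j in [4,5]:
  j=4: fails (none in [5,6])
  j=5: holds (witness at 7)
Fails at j=4 → formula fails.

No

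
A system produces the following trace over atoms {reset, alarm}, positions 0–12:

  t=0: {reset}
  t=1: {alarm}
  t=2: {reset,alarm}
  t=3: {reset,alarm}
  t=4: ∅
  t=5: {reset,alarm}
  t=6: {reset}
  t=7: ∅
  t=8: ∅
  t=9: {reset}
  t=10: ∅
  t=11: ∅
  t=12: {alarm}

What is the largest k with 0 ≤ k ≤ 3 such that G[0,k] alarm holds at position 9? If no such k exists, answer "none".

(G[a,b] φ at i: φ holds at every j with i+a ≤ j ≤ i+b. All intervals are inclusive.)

alarm must hold from j=9 onward; find where it first fails.
  j=9: fails → no k works.

none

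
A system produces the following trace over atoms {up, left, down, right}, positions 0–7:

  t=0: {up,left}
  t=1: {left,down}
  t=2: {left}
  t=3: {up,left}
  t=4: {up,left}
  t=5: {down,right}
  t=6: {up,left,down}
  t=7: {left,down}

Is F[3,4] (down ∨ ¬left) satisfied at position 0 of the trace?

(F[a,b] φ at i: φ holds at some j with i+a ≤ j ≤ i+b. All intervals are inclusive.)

Check (down ∨ ¬left) at each j in [3,4]:
  j=3: false
  j=4: false
No position in the window satisfies it → formula fails.

No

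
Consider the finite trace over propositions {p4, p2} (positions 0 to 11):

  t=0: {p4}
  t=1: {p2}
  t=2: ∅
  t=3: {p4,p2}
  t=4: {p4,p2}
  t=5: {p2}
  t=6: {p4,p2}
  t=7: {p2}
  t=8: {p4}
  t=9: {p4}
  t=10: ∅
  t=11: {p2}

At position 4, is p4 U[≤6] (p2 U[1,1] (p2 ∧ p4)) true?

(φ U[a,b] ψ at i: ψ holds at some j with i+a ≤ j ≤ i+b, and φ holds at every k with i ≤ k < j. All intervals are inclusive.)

Need some j in [4,10] with (p2 U[1,1] (p2 ∧ p4)), and p4 at every k in [4,j-1].
  j=4: (p2 U[1,1] (p2 ∧ p4)) — fails.
  j=5: (p2 U[1,1] (p2 ∧ p4)) holds; p4 holds at every k in [4,4] → satisfied.

True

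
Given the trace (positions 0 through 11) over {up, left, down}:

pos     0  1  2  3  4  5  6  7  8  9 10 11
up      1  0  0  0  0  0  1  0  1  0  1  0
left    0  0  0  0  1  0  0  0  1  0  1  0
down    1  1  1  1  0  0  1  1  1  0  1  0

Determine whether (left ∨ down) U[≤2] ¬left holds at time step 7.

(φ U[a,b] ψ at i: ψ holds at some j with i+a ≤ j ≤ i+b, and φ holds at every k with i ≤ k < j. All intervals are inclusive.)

Need some j in [7,9] with ¬left, and (left ∨ down) at every k in [7,j-1].
  j=7: ¬left holds; no prefix to check → satisfied.

True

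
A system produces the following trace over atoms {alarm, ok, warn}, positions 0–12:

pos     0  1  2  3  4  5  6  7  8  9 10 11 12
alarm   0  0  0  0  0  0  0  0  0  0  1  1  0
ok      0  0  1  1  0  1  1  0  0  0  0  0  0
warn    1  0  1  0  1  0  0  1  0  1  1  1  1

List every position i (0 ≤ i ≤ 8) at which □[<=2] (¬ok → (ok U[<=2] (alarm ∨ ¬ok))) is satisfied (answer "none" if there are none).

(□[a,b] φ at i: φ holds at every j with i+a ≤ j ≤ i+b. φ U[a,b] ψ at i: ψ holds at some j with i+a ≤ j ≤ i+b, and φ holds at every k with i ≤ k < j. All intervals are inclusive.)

Evaluate at each i in [0,8]:
  i=0: ✓ (all of [0,2])
  i=1: ✓ (all of [1,3])
  i=2: ✓ (all of [2,4])
  i=3: ✓ (all of [3,5])
  i=4: ✓ (all of [4,6])
  i=5: ✓ (all of [5,7])
  i=6: ✓ (all of [6,8])
  i=7: ✓ (all of [7,9])
  i=8: ✓ (all of [8,10])

0, 1, 2, 3, 4, 5, 6, 7, 8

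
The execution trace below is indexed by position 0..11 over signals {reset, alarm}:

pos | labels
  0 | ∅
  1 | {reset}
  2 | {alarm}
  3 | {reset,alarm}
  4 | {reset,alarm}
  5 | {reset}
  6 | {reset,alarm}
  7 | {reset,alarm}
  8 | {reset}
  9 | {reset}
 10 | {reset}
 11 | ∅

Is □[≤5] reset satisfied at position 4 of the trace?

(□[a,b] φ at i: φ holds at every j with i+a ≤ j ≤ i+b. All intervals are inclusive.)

Yes

Check reset at every j in [4,9]:
  j=4: true
  j=5: true
  j=6: true
  j=7: true
  j=8: true
  j=9: true
All positions satisfy it → formula holds.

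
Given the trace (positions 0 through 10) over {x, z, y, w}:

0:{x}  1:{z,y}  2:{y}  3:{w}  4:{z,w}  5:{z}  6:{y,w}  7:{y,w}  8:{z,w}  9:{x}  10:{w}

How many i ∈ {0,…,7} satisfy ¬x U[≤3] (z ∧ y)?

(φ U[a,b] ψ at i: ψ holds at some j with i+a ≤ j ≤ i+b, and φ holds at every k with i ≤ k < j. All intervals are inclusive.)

1

Evaluate at each i in [0,7]:
  i=0: ✗ (lhs fails at k=0 before rhs at j=1)
  i=1: ✓ (rhs at j=1)
  i=2: ✗ (no rhs in [2,5])
  i=3: ✗ (no rhs in [3,6])
  i=4: ✗ (no rhs in [4,7])
  i=5: ✗ (no rhs in [5,8])
  i=6: ✗ (no rhs in [6,9])
  i=7: ✗ (no rhs in [7,10])
Positions where it holds: {1} → 1.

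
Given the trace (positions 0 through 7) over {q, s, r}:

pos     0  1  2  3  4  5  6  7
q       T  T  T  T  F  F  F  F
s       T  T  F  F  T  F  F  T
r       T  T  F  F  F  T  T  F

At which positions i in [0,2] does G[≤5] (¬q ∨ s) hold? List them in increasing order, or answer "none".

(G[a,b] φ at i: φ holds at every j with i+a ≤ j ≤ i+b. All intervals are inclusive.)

Evaluate at each i in [0,2]:
  i=0: ✗ (fails at j=2)
  i=1: ✗ (fails at j=2)
  i=2: ✗ (fails at j=2)

none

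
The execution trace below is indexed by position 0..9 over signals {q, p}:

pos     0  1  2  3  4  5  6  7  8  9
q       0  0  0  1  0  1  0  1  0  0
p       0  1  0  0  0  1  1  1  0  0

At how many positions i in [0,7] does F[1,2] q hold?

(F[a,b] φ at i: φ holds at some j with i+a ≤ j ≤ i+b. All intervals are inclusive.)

Evaluate at each i in [0,7]:
  i=0: ✗ (none in [1,2])
  i=1: ✓ (witness j=3)
  i=2: ✓ (witness j=3)
  i=3: ✓ (witness j=5)
  i=4: ✓ (witness j=5)
  i=5: ✓ (witness j=7)
  i=6: ✓ (witness j=7)
  i=7: ✗ (none in [8,9])
Positions where it holds: {1, 2, 3, 4, 5, 6} → 6.

6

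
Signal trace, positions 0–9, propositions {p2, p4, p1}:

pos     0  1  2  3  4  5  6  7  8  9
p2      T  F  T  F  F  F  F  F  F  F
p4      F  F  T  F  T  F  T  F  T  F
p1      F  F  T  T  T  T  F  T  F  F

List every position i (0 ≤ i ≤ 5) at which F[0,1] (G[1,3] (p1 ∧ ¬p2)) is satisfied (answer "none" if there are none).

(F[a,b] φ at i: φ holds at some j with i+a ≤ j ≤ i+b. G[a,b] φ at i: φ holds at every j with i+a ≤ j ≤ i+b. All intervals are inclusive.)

Evaluate at each i in [0,5]:
  i=0: ✗ (none in [0,1])
  i=1: ✓ (witness j=2)
  i=2: ✓ (witness j=2)
  i=3: ✗ (none in [3,4])
  i=4: ✗ (none in [4,5])
  i=5: ✗ (none in [5,6])

1, 2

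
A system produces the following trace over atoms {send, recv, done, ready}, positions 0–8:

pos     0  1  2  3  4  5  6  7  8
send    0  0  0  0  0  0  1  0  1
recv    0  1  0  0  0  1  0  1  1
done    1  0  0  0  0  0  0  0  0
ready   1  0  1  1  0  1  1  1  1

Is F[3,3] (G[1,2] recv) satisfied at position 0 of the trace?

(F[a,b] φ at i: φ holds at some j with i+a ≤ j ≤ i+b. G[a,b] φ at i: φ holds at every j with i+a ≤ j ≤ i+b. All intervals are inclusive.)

Check G[1,2] recv at each j in [3,3]:
  j=3: fails at 4
No position in the window satisfies it → formula fails.

No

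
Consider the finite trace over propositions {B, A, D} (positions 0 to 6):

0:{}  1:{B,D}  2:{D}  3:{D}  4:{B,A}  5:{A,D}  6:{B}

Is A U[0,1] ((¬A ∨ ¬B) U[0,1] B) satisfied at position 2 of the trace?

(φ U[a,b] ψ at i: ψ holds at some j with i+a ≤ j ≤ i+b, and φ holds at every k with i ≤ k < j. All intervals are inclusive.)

No

Need some j in [2,3] with ((¬A ∨ ¬B) U[0,1] B), and A at every k in [2,j-1].
  j=2: ((¬A ∨ ¬B) U[0,1] B) — fails.
  j=3: ((¬A ∨ ¬B) U[0,1] B) holds, but A fails at k=2 → not this j.
No j in the window works → until fails.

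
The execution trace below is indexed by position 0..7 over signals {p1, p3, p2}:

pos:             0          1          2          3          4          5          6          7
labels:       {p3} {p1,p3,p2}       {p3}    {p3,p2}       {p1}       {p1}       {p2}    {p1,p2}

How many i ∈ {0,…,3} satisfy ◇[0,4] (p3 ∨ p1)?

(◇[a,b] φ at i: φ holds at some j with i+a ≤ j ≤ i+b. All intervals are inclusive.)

Evaluate at each i in [0,3]:
  i=0: ✓ (witness j=0)
  i=1: ✓ (witness j=1)
  i=2: ✓ (witness j=2)
  i=3: ✓ (witness j=3)
Positions where it holds: {0, 1, 2, 3} → 4.

4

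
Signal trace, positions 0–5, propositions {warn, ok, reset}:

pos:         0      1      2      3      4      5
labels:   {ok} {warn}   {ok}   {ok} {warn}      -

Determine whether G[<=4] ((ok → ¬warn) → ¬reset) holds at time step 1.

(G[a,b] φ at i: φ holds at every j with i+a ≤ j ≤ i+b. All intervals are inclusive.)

Holds

Check ((ok → ¬warn) → ¬reset) at every j in [1,5]:
  j=1: antecedent true; consequent true → ✓
  j=2: antecedent true; consequent true → ✓
  j=3: antecedent true; consequent true → ✓
  j=4: antecedent true; consequent true → ✓
  j=5: antecedent true; consequent true → ✓
All positions satisfy it → formula holds.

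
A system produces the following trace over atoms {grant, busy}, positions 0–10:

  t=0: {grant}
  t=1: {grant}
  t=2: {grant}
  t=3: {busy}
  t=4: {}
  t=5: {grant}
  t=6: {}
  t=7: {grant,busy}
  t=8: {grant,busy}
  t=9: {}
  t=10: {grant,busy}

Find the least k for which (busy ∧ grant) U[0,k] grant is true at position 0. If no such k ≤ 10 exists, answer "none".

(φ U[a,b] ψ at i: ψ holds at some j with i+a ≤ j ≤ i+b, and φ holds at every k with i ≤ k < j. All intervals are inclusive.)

Need earliest j ≥ 0 with grant, and (busy ∧ grant) at every k in [0,j-1].
  j=0: rhs holds (empty prefix). k = 0.

0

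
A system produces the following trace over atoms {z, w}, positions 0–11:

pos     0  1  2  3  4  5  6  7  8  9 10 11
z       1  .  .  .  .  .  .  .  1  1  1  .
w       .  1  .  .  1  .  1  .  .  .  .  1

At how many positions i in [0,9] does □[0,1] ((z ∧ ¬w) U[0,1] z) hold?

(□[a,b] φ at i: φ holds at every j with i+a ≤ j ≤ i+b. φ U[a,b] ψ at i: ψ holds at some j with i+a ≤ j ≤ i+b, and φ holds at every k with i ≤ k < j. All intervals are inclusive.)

2

Evaluate at each i in [0,9]:
  i=0: ✗ (fails at j=1)
  i=1: ✗ (fails at j=1)
  i=2: ✗ (fails at j=2)
  i=3: ✗ (fails at j=3)
  i=4: ✗ (fails at j=4)
  i=5: ✗ (fails at j=5)
  i=6: ✗ (fails at j=6)
  i=7: ✗ (fails at j=7)
  i=8: ✓ (all of [8,9])
  i=9: ✓ (all of [9,10])
Positions where it holds: {8, 9} → 2.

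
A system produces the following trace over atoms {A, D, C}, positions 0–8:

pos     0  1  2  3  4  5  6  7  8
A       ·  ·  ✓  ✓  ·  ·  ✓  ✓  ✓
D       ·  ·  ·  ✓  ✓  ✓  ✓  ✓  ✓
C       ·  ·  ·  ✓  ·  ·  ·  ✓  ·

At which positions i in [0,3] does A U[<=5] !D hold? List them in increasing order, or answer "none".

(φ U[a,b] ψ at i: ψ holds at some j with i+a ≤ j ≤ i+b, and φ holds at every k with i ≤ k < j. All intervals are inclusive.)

Evaluate at each i in [0,3]:
  i=0: ✓ (rhs at j=0)
  i=1: ✓ (rhs at j=1)
  i=2: ✓ (rhs at j=2)
  i=3: ✗ (no rhs in [3,8])

0, 1, 2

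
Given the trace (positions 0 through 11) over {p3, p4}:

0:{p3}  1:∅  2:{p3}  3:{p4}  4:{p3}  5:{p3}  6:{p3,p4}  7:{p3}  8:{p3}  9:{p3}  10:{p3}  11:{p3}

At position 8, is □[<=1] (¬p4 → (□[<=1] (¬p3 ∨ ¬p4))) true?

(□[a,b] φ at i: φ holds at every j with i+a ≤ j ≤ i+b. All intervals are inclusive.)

Yes

Check (¬p4 → (□[<=1] (¬p3 ∨ ¬p4))) at every j in [8,9]:
  j=8: antecedent true; consequent holds on [8,9] → ✓
  j=9: antecedent true; consequent holds on [9,10] → ✓
All positions satisfy it → formula holds.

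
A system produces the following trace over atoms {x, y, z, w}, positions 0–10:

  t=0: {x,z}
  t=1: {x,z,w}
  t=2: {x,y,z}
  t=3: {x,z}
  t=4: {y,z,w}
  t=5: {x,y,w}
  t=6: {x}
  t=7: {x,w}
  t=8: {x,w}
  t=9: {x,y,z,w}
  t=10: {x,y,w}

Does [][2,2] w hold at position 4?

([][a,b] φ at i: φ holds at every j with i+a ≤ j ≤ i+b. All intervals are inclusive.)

No

Check w at every j in [6,6]:
  j=6: false
Fails at j=6 → formula fails.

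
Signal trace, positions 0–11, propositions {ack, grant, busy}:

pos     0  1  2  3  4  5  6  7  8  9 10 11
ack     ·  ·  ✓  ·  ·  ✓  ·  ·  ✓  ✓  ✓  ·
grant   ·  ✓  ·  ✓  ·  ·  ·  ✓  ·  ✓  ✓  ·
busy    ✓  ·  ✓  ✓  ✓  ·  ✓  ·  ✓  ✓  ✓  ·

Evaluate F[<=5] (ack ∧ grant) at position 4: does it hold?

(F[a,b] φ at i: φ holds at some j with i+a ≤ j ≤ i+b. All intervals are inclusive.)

Check (ack ∧ grant) at each j in [4,9]:
  j=4: false
  j=5: false
  j=6: false
  j=7: false
  j=8: false
  j=9: true
Found at j=9 → formula holds.

Yes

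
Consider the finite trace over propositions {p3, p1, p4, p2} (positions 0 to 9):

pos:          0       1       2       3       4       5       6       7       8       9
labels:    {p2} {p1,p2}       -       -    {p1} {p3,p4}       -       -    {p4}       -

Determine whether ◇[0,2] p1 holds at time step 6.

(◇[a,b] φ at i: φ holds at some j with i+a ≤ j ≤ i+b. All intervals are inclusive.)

False

Check p1 at each j in [6,8]:
  j=6: false
  j=7: false
  j=8: false
No position in the window satisfies it → formula fails.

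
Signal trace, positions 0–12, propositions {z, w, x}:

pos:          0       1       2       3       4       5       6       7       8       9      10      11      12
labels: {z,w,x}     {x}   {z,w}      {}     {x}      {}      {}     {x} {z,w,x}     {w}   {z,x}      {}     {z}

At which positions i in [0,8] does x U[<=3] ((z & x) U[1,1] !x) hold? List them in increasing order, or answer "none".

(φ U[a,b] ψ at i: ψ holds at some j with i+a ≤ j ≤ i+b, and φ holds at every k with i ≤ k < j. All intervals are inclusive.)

7, 8

Evaluate at each i in [0,8]:
  i=0: ✗ (no rhs in [0,3])
  i=1: ✗ (no rhs in [1,4])
  i=2: ✗ (no rhs in [2,5])
  i=3: ✗ (no rhs in [3,6])
  i=4: ✗ (no rhs in [4,7])
  i=5: ✗ (lhs fails at k=5 before rhs at j=8)
  i=6: ✗ (lhs fails at k=6 before rhs at j=8)
  i=7: ✓ (rhs at j=8; lhs holds on [7,7])
  i=8: ✓ (rhs at j=8)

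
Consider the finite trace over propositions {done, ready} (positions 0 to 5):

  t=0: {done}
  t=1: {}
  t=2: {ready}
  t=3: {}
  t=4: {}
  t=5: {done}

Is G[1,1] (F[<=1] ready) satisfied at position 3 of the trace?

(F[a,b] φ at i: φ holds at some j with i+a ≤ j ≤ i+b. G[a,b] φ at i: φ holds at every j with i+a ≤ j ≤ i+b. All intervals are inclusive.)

Check F[<=1] ready at every j in [4,4]:
  j=4: fails (none in [4,5])
Fails at j=4 → formula fails.

False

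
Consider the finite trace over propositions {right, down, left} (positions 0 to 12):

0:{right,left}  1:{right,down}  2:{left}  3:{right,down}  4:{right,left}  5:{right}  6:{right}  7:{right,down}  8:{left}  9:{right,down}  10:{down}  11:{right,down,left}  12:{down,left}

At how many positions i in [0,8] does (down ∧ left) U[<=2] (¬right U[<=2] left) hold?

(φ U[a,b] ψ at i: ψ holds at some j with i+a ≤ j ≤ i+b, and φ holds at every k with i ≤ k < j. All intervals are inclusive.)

Evaluate at each i in [0,8]:
  i=0: ✓ (rhs at j=0)
  i=1: ✗ (lhs fails at k=1 before rhs at j=2)
  i=2: ✓ (rhs at j=2)
  i=3: ✗ (lhs fails at k=3 before rhs at j=4)
  i=4: ✓ (rhs at j=4)
  i=5: ✗ (no rhs in [5,7])
  i=6: ✗ (lhs fails at k=6 before rhs at j=8)
  i=7: ✗ (lhs fails at k=7 before rhs at j=8)
  i=8: ✓ (rhs at j=8)
Positions where it holds: {0, 2, 4, 8} → 4.

4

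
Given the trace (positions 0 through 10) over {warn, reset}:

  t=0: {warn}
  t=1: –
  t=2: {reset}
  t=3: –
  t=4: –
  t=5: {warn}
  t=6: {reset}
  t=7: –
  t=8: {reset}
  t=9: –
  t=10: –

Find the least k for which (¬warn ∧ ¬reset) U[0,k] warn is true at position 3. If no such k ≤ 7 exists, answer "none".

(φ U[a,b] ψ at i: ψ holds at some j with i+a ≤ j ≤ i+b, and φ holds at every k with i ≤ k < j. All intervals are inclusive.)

Need earliest j ≥ 3 with warn, and (¬warn ∧ ¬reset) at every k in [3,j-1].
  j=3: rhs fails.
  j=4: rhs fails.
  j=5: rhs holds; lhs holds on [3,4]. k = 2.

2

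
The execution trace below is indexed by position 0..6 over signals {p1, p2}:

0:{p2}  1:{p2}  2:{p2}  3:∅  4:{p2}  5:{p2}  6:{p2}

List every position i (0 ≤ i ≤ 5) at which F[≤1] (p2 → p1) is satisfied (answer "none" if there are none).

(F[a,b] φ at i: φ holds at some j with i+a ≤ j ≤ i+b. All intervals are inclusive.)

Evaluate at each i in [0,5]:
  i=0: ✗ (none in [0,1])
  i=1: ✗ (none in [1,2])
  i=2: ✓ (witness j=3)
  i=3: ✓ (witness j=3)
  i=4: ✗ (none in [4,5])
  i=5: ✗ (none in [5,6])

2, 3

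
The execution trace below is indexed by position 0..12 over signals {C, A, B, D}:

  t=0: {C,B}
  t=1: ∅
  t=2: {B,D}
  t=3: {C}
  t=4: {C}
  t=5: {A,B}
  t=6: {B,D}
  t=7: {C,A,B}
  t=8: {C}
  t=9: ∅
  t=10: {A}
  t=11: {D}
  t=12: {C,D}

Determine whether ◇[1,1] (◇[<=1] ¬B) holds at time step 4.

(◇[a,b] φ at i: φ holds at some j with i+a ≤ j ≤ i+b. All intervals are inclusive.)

False

Check ◇[<=1] ¬B at each j in [5,5]:
  j=5: fails (none in [5,6])
No position in the window satisfies it → formula fails.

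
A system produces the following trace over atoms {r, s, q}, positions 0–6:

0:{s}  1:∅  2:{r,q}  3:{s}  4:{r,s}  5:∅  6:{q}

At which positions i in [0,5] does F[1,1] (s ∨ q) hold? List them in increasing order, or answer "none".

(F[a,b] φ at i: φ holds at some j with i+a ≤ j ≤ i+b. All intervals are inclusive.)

Evaluate at each i in [0,5]:
  i=0: ✗ (none in [1,1])
  i=1: ✓ (witness j=2)
  i=2: ✓ (witness j=3)
  i=3: ✓ (witness j=4)
  i=4: ✗ (none in [5,5])
  i=5: ✓ (witness j=6)

1, 2, 3, 5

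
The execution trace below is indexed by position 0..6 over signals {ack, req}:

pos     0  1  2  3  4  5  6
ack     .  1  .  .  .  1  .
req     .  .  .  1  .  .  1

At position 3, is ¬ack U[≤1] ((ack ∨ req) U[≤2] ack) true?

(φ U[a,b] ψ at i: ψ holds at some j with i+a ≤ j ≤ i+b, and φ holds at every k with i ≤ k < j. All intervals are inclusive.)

No

Need some j in [3,4] with ((ack ∨ req) U[≤2] ack), and ¬ack at every k in [3,j-1].
  j=3: ((ack ∨ req) U[≤2] ack) — fails.
  j=4: ((ack ∨ req) U[≤2] ack) — fails.
No j in the window works → until fails.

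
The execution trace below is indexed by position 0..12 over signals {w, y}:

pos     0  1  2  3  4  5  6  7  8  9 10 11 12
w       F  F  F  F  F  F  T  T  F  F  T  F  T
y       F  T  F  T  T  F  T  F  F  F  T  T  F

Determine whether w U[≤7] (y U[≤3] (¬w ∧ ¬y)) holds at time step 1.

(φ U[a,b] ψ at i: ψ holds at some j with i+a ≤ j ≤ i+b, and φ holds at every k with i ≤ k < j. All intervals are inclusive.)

Holds

Need some j in [1,8] with (y U[≤3] (¬w ∧ ¬y)), and w at every k in [1,j-1].
  j=1: (y U[≤3] (¬w ∧ ¬y)) holds; no prefix to check → satisfied.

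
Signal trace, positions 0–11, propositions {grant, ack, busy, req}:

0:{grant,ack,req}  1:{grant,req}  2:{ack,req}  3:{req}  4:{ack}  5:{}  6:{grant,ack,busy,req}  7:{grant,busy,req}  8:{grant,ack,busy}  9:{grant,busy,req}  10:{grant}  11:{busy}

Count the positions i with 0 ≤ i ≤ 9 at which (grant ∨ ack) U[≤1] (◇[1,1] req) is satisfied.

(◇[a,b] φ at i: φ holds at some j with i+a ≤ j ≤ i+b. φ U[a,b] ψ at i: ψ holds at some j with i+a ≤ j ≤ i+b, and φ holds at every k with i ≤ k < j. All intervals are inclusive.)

Evaluate at each i in [0,9]:
  i=0: ✓ (rhs at j=0)
  i=1: ✓ (rhs at j=1)
  i=2: ✓ (rhs at j=2)
  i=3: ✗ (no rhs in [3,4])
  i=4: ✓ (rhs at j=5; lhs holds on [4,4])
  i=5: ✓ (rhs at j=5)
  i=6: ✓ (rhs at j=6)
  i=7: ✓ (rhs at j=8; lhs holds on [7,7])
  i=8: ✓ (rhs at j=8)
  i=9: ✗ (no rhs in [9,10])
Positions where it holds: {0, 1, 2, 4, 5, 6, 7, 8} → 8.

8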